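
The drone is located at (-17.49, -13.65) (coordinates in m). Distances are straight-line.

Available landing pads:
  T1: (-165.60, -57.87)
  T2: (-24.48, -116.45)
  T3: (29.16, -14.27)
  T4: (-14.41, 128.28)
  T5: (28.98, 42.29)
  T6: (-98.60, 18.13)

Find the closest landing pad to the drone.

T3

Distances from (-17.49, -13.65):
T1: 154.57 m
T2: 103.04 m
T3: 46.65 m
T4: 141.96 m
T5: 72.72 m
T6: 87.11 m
Minimum: T3 at 46.65 m.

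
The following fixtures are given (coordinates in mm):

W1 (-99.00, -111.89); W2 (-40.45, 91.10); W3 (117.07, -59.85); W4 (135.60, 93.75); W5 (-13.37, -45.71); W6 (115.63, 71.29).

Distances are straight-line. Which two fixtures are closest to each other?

Pairwise distances:
W4–W6: √((-19.97)² + (-22.46)²) = √(398.8009 + 504.4516) = 30.05 mm
W1–W5: √((85.63)² + (66.18)²) = √(7332.4969 + 4379.7924) = 108.22 mm
W3–W6: √((-1.44)² + (131.14)²) = √(2.0736 + 17197.6996) = 131.15 mm
W3–W5: √((-130.44)² + (14.14)²) = √(17014.5936 + 199.9396) = 131.20 mm
W2–W5: √((27.08)² + (-136.81)²) = √(733.3264 + 18716.9761) = 139.46 mm
W3–W4: √((18.53)² + (153.60)²) = √(343.3609 + 23592.9600) = 154.71 mm
W2–W6: √((156.08)² + (-19.81)²) = √(24360.9664 + 392.4361) = 157.33 mm
W5–W6: √((129.00)² + (117.00)²) = √(16641.0000 + 13689.0000) = 174.16 mm
W2–W4: √((176.05)² + (2.65)²) = √(30993.6025 + 7.0225) = 176.07 mm
W4–W5: √((-148.97)² + (-139.46)²) = √(22192.0609 + 19449.0916) = 204.06 mm
W1–W2: √((58.55)² + (202.99)²) = √(3428.1025 + 41204.9401) = 211.27 mm
W2–W3: √((157.52)² + (-150.95)²) = √(24812.5504 + 22785.9025) = 218.17 mm
W1–W3: √((216.07)² + (52.04)²) = √(46686.2449 + 2708.1616) = 222.25 mm
W1–W6: √((214.63)² + (183.18)²) = √(46066.0369 + 33554.9124) = 282.17 mm
W1–W4: √((234.60)² + (205.64)²) = √(55037.1600 + 42287.8096) = 311.97 mm
Closest pair: W4–W6 at 30.05 mm.

W4 and W6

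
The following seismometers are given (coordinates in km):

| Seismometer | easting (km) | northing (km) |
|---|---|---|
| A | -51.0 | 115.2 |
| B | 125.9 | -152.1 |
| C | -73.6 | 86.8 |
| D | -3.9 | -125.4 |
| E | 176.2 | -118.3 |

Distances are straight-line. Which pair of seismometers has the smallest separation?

Pairwise distances:
A–B: √((176.9)² + (-267.3)²) = √(31293.610 + 71449.290) = 320.5 km
A–C: √((-22.6)² + (-28.4)²) = √(510.760 + 806.560) = 36.3 km
A–D: √((47.1)² + (-240.6)²) = √(2218.410 + 57888.360) = 245.2 km
A–E: √((227.2)² + (-233.5)²) = √(51619.840 + 54522.250) = 325.8 km
B–C: √((-199.5)² + (238.9)²) = √(39800.250 + 57073.210) = 311.2 km
B–D: √((-129.8)² + (26.7)²) = √(16848.040 + 712.890) = 132.5 km
B–E: √((50.3)² + (33.8)²) = √(2530.090 + 1142.440) = 60.6 km
C–D: √((69.7)² + (-212.2)²) = √(4858.090 + 45028.840) = 223.4 km
C–E: √((249.8)² + (-205.1)²) = √(62400.040 + 42066.010) = 323.2 km
D–E: √((180.1)² + (7.1)²) = √(32436.010 + 50.410) = 180.2 km
Closest pair: A–C at 36.3 km.

A and C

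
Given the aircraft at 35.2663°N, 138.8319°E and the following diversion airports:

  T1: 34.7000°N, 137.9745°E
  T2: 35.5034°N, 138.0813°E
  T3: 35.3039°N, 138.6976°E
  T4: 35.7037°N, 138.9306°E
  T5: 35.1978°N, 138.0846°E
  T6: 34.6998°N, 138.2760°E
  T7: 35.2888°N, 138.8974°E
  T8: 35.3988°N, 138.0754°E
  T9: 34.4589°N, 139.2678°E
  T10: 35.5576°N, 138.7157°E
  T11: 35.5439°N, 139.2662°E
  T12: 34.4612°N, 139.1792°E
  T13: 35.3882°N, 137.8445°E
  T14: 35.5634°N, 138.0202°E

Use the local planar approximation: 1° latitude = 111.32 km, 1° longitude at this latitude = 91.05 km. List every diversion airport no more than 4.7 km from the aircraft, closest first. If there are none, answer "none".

Distances from 35.2663°N, 138.8319°E:
T1: √((-0.5663·111.32)² + (-0.8574·91.05)²) = √(3974.106658 + 6094.342512) = 100.3417 km
T2: √((0.2371·111.32)² + (-0.7506·91.05)²) = √(696.641758 + 4670.646733) = 73.2618 km
T3: √((0.0376·111.32)² + (-0.1343·91.05)²) = √(17.519515 + 149.524351) = 12.9245 km
T4: √((0.4374·111.32)² + (0.0987·91.05)²) = √(2370.849318 + 80.759609) = 49.5137 km
T5: √((-0.0685·111.32)² + (-0.7473·91.05)²) = √(58.147030 + 4629.668176) = 68.4676 km
T6: √((-0.5665·111.32)² + (-0.5559·91.05)²) = √(3976.914221 + 2561.847350) = 80.8626 km
T7: √((0.0225·111.32)² + (0.0655·91.05)²) = √(6.273522 + 35.566612) = 6.4684 km
T8: √((0.1325·111.32)² + (-0.7565·91.05)²) = √(217.559550 + 4744.361412) = 70.4409 km
T9: √((-0.8074·111.32)² + (0.4359·91.05)²) = √(8078.372696 + 1575.192511) = 98.2526 km
T10: √((0.2913·111.32)² + (-0.1162·91.05)²) = √(1051.543794 + 111.936612) = 34.1098 km
T11: √((0.2776·111.32)² + (0.4343·91.05)²) = √(954.960304 + 1563.650035) = 50.1858 km
T12: √((-0.8051·111.32)² + (0.3473·91.05)²) = √(8032.413338 + 999.929697) = 95.0386 km
T13: √((0.1219·111.32)² + (-0.9874·91.05)²) = √(184.142403 + 8082.508054) = 90.9211 km
T14: √((0.2971·111.32)² + (-0.8117·91.05)²) = √(1093.834706 + 5461.991151) = 80.9681 km
Threshold 4.7 km: none within range.

none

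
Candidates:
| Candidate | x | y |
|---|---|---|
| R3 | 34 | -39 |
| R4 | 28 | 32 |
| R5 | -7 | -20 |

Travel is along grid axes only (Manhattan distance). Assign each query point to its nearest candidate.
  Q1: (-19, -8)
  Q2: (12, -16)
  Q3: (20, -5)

Q1 at (-19, -8):
  R3: 84
  R4: 87
  R5: 24
  → nearest: R5 (24)
Q2 at (12, -16):
  R3: 45
  R4: 64
  R5: 23
  → nearest: R5 (23)
Q3 at (20, -5):
  R3: 48
  R4: 45
  R5: 42
  → nearest: R5 (42)

Q1→R5; Q2→R5; Q3→R5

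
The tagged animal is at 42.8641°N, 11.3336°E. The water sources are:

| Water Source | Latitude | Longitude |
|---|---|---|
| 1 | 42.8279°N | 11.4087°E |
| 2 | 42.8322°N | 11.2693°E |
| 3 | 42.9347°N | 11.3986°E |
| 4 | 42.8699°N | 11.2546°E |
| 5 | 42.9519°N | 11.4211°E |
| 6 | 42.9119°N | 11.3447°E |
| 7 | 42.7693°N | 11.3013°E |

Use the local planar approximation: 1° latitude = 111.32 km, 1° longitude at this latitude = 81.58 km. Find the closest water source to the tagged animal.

Distances from 42.8641°N, 11.3336°E:
1: √((-0.0362·111.32)² + (0.0751·81.58)²) = √(16.239159 + 37.535938) = 7.3332 km
2: √((-0.0319·111.32)² + (-0.0643·81.58)²) = √(12.610368 + 27.516256) = 6.3346 km
3: √((0.0706·111.32)² + (0.0650·81.58)²) = √(61.766899 + 28.118627) = 9.4808 km
4: √((0.0058·111.32)² + (-0.0790·81.58)²) = √(0.416872 + 41.535705) = 6.4771 km
5: √((0.0878·111.32)² + (0.0875·81.58)²) = √(95.529043 + 50.954613) = 12.1030 km
6: √((0.0478·111.32)² + (0.0111·81.58)²) = √(28.314063 + 0.819999) = 5.3976 km
7: √((-0.0948·111.32)² + (-0.0323·81.58)²) = √(111.368679 + 6.943404) = 10.8771 km
Minimum: 6 at 5.3976 km.

6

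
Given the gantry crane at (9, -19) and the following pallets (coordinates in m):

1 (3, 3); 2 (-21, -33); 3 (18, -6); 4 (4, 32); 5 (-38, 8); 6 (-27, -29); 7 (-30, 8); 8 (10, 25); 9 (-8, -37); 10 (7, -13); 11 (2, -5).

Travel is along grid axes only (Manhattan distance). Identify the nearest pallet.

10

Distances from (9, -19):
1: 28 m
2: 44 m
3: 22 m
4: 56 m
5: 74 m
6: 46 m
7: 66 m
8: 45 m
9: 35 m
10: 8 m
11: 21 m
Minimum: 10 at 8 m.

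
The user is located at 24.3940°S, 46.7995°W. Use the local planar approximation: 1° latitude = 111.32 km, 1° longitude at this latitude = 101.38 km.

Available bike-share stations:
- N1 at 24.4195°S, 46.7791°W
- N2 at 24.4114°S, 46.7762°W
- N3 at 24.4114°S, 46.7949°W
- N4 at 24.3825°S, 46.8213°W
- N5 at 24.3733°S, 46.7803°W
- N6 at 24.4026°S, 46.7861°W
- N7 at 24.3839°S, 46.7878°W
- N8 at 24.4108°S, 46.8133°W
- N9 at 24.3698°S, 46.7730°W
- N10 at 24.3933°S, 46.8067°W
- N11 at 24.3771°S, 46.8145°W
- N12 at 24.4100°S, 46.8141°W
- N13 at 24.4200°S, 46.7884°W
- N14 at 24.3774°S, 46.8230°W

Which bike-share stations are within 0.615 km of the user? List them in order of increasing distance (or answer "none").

none

Distances from 24.3940°S, 46.7995°W:
N1: √((-0.0255·111.32)² + (0.0204·101.38)²) = √(8.057991 + 4.277253) = 3.5122 km
N2: √((-0.0174·111.32)² + (0.0233·101.38)²) = √(3.751845 + 5.579772) = 3.0548 km
N3: √((-0.0174·111.32)² + (0.0046·101.38)²) = √(3.751845 + 0.217480) = 1.9923 km
N4: √((0.0115·111.32)² + (-0.0218·101.38)²) = √(1.638861 + 4.884471) = 2.5541 km
N5: √((0.0207·111.32)² + (0.0192·101.38)²) = √(5.309909 + 3.788847) = 3.0164 km
N6: √((-0.0086·111.32)² + (0.0134·101.38)²) = √(0.916523 + 1.845501) = 1.6619 km
N7: √((0.0101·111.32)² + (0.0117·101.38)²) = √(1.264122 + 1.406942) = 1.6343 km
N8: √((-0.0168·111.32)² + (-0.0138·101.38)²) = √(3.497558 + 1.957324) = 2.3356 km
N9: √((0.0242·111.32)² + (0.0265·101.38)²) = √(7.257334 + 7.217658) = 3.8046 km
N10: √((0.0007·111.32)² + (-0.0072·101.38)²) = √(0.006072 + 0.532807) = 0.7341 km
N11: √((0.0169·111.32)² + (-0.0150·101.38)²) = √(3.539320 + 2.312528) = 2.4191 km
N12: √((-0.0160·111.32)² + (-0.0146·101.38)²) = √(3.172388 + 2.190838) = 2.3159 km
N13: √((-0.0260·111.32)² + (0.0111·101.38)²) = √(8.377088 + 1.266341) = 3.1054 km
N14: √((0.0166·111.32)² + (-0.0235·101.38)²) = √(3.414779 + 5.675973) = 3.0151 km
Threshold 0.615 km: none within range.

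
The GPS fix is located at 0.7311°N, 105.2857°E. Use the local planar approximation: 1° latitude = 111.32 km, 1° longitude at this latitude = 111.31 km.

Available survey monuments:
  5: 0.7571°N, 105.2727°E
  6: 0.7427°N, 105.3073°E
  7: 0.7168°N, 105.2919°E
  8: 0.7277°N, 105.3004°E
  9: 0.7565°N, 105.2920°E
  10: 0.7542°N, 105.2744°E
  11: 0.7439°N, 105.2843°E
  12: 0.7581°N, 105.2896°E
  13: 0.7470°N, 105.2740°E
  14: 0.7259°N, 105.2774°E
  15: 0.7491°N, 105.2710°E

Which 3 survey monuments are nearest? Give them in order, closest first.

Distances from 0.7311°N, 105.2857°E:
5: √((0.0260·111.32)² + (-0.0130·111.31)²) = √(8.377088 + 2.093896) = 3.2359 km
6: √((0.0116·111.32)² + (0.0216·111.31)²) = √(1.667487 + 5.780639) = 2.7291 km
7: √((-0.0143·111.32)² + (0.0062·111.31)²) = √(2.534069 + 0.476268) = 1.7350 km
8: √((-0.0034·111.32)² + (0.0147·111.31)²) = √(0.143253 + 2.677337) = 1.6795 km
9: √((0.0254·111.32)² + (0.0063·111.31)²) = √(7.994915 + 0.491756) = 2.9132 km
10: √((0.0231·111.32)² + (-0.0113·111.31)²) = √(6.612571 + 1.582068) = 2.8626 km
11: √((0.0128·111.32)² + (-0.0014·111.31)²) = √(2.030329 + 0.024284) = 1.4334 km
12: √((0.0270·111.32)² + (0.0039·111.31)²) = √(9.033872 + 0.188451) = 3.0368 km
13: √((0.0159·111.32)² + (-0.0117·111.31)²) = √(3.132858 + 1.696056) = 2.1975 km
14: √((-0.0052·111.32)² + (-0.0083·111.31)²) = √(0.335084 + 0.853541) = 1.0902 km
15: √((0.0180·111.32)² + (-0.0147·111.31)²) = √(4.015054 + 2.677337) = 2.5870 km
Sorted: 14 (1.0902 km) < 11 (1.4334 km) < 8 (1.6795 km) < 7 (1.7350 km) < 13 (2.1975 km) < …

14, 11, 8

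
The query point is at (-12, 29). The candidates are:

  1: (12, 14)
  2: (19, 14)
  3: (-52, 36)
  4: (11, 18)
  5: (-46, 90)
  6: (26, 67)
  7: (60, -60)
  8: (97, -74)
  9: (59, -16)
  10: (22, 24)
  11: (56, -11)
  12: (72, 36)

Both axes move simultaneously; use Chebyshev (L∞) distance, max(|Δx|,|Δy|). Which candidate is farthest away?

8

Distances from (-12, 29):
1: max(|24|, |-15|) = 24
2: max(|31|, |-15|) = 31
3: max(|-40|, |7|) = 40
4: max(|23|, |-11|) = 23
5: max(|-34|, |61|) = 61
6: max(|38|, |38|) = 38
7: max(|72|, |-89|) = 89
8: max(|109|, |-103|) = 109
9: max(|71|, |-45|) = 71
10: max(|34|, |-5|) = 34
11: max(|68|, |-40|) = 68
12: max(|84|, |7|) = 84
Maximum: 8 at 109.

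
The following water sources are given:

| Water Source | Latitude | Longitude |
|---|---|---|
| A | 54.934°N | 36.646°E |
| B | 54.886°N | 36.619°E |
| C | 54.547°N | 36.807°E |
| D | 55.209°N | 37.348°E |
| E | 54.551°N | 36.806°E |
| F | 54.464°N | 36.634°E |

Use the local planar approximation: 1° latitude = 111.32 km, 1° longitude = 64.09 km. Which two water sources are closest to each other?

Pairwise distances:
A–B: √((-0.048·111.32)² + (-0.027·64.09)²) = √(28.55150 + 2.99439) = 5.617 km
A–C: √((-0.387·111.32)² + (0.161·64.09)²) = √(1855.95878 + 106.47124) = 44.299 km
A–D: √((0.275·111.32)² + (0.702·64.09)²) = √(937.15577 + 2024.20628) = 54.418 km
A–E: √((-0.383·111.32)² + (0.160·64.09)²) = √(1817.79098 + 105.15272) = 43.851 km
A–F: √((-0.470·111.32)² + (-0.012·64.09)²) = √(2737.42426 + 0.59148) = 52.326 km
B–C: √((-0.339·111.32)² + (0.188·64.09)²) = √(1424.11740 + 145.17647) = 39.614 km
B–D: √((0.323·111.32)² + (0.729·64.09)²) = √(1292.85982 + 2182.90884) = 58.956 km
B–E: √((-0.335·111.32)² + (0.187·64.09)²) = √(1390.70818 + 143.63615) = 39.171 km
B–F: √((-0.422·111.32)² + (0.015·64.09)²) = √(2206.84229 + 0.92419) = 46.987 km
C–D: √((0.662·111.32)² + (0.541·64.09)²) = √(5430.78205 + 1202.19543) = 81.443 km
C–E: √((0.004·111.32)² + (-0.001·64.09)²) = √(0.19827 + 0.00411) = 0.450 km
C–F: √((-0.083·111.32)² + (-0.173·64.09)²) = √(85.36947 + 122.93421) = 14.433 km
D–E: √((-0.658·111.32)² + (-0.542·64.09)²) = √(5365.35154 + 1206.64388) = 81.068 km
D–F: √((-0.745·111.32)² + (-0.714·64.09)²) = √(6877.94884 + 2094.00140) = 94.720 km
E–F: √((-0.087·111.32)² + (-0.172·64.09)²) = √(93.79613 + 121.51711) = 14.674 km
Closest pair: C–E at 0.450 km.

C and E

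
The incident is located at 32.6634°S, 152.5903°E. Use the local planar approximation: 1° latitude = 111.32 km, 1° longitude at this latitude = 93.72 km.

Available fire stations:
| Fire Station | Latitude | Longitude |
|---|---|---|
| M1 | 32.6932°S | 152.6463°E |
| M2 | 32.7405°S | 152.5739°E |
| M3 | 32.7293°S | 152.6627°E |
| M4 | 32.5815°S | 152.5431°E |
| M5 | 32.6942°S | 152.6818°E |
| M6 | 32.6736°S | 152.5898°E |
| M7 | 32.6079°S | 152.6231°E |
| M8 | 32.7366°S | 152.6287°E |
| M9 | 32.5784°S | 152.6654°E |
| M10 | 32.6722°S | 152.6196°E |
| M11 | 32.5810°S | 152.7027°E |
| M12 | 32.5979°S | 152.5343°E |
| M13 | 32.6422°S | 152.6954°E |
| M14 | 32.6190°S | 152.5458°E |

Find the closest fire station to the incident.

Distances from 32.6634°S, 152.5903°E:
M1: √((-0.0298·111.32)² + (0.0560·93.72)²) = √(11.004718 + 27.544863) = 6.2088 km
M2: √((-0.0771·111.32)² + (-0.0164·93.72)²) = √(73.663975 + 2.362394) = 8.7193 km
M3: √((-0.0659·111.32)² + (0.0724·93.72)²) = √(53.816720 + 46.040676) = 9.9929 km
M4: √((0.0819·111.32)² + (-0.0472·93.72)²) = √(83.121658 + 19.568095) = 10.1336 km
M5: √((-0.0308·111.32)² + (0.0915·93.72)²) = √(11.755682 + 73.537142) = 9.2354 km
M6: √((-0.0102·111.32)² + (-0.0005·93.72)²) = √(1.289278 + 0.002196) = 1.1364 km
M7: √((0.0555·111.32)² + (0.0328·93.72)²) = √(38.170897 + 9.449574) = 6.9008 km
M8: √((-0.0732·111.32)² + (0.0384·93.72)²) = √(66.400073 + 12.951707) = 8.9080 km
M9: √((0.0850·111.32)² + (0.0751·93.72)²) = √(89.533229 + 49.538680) = 11.7929 km
M10: √((-0.0088·111.32)² + (0.0293·93.72)²) = √(0.959648 + 7.540494) = 2.9155 km
M11: √((0.0824·111.32)² + (0.1124·93.72)²) = √(84.139673 + 110.967853) = 13.9681 km
M12: √((0.0655·111.32)² + (-0.0560·93.72)²) = √(53.165389 + 27.544863) = 8.9839 km
M13: √((0.0212·111.32)² + (0.1051·93.72)²) = √(5.569524 + 97.021948) = 10.1287 km
M14: √((0.0444·111.32)² + (-0.0445·93.72)²) = √(24.429374 + 17.393404) = 6.4671 km
Minimum: M6 at 1.1364 km.

M6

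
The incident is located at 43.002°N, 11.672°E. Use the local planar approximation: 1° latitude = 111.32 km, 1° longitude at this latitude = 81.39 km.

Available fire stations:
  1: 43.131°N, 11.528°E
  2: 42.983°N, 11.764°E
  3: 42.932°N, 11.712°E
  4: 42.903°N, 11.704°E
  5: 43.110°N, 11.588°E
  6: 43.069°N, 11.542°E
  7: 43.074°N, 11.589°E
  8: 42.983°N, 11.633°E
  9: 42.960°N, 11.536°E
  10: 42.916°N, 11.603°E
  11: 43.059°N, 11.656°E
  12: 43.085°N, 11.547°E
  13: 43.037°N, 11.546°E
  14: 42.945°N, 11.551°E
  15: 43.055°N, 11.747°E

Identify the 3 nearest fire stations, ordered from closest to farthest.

Distances from 43.002°N, 11.672°E:
1: √((0.129·111.32)² + (-0.144·81.39)²) = √(206.21764 + 137.36215) = 18.536 km
2: √((-0.019·111.32)² + (0.092·81.39)²) = √(4.47356 + 56.06835) = 7.781 km
3: √((-0.070·111.32)² + (0.040·81.39)²) = √(60.72150 + 10.59893) = 8.445 km
4: √((-0.099·111.32)² + (0.032·81.39)²) = √(121.45539 + 6.78332) = 11.324 km
5: √((0.108·111.32)² + (-0.084·81.39)²) = √(144.54195 + 46.74129) = 13.831 km
6: √((0.067·111.32)² + (-0.130·81.39)²) = √(55.62833 + 111.95121) = 12.945 km
7: √((0.072·111.32)² + (-0.083·81.39)²) = √(64.24087 + 45.63502) = 10.482 km
8: √((-0.019·111.32)² + (-0.039·81.39)²) = √(4.47356 + 10.07561) = 3.814 km
9: √((-0.042·111.32)² + (-0.136·81.39)²) = √(21.85974 + 122.52365) = 12.016 km
10: √((-0.086·111.32)² + (-0.069·81.39)²) = √(91.65229 + 31.53845) = 11.099 km
11: √((0.057·111.32)² + (-0.016·81.39)²) = √(40.26207 + 1.69583) = 6.477 km
12: √((0.083·111.32)² + (-0.125·81.39)²) = √(85.36947 + 103.50519) = 13.743 km
13: √((0.035·111.32)² + (-0.126·81.39)²) = √(15.18037 + 105.16790) = 10.970 km
14: √((-0.057·111.32)² + (-0.121·81.39)²) = √(40.26207 + 96.98685) = 11.715 km
15: √((0.053·111.32)² + (0.075·81.39)²) = √(34.80953 + 37.26187) = 8.489 km
Sorted: 8 (3.814 km) < 11 (6.477 km) < 2 (7.781 km) < 3 (8.445 km) < 15 (8.489 km) < …

8, 11, 2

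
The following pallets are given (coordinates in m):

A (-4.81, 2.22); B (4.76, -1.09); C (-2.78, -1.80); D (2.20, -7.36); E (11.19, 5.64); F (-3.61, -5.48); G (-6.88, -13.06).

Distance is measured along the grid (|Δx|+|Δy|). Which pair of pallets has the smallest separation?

C and F

Pairwise distances:
A–B: |9.57| + |-3.31| = 9.57 + 3.31 = 12.88 m
A–C: |2.03| + |-4.02| = 2.03 + 4.02 = 6.05 m
A–D: |7.01| + |-9.58| = 7.01 + 9.58 = 16.59 m
A–E: |16.00| + |3.42| = 16.00 + 3.42 = 19.42 m
A–F: |1.20| + |-7.70| = 1.20 + 7.70 = 8.90 m
A–G: |-2.07| + |-15.28| = 2.07 + 15.28 = 17.35 m
B–C: |-7.54| + |-0.71| = 7.54 + 0.71 = 8.25 m
B–D: |-2.56| + |-6.27| = 2.56 + 6.27 = 8.83 m
B–E: |6.43| + |6.73| = 6.43 + 6.73 = 13.16 m
B–F: |-8.37| + |-4.39| = 8.37 + 4.39 = 12.76 m
B–G: |-11.64| + |-11.97| = 11.64 + 11.97 = 23.61 m
C–D: |4.98| + |-5.56| = 4.98 + 5.56 = 10.54 m
C–E: |13.97| + |7.44| = 13.97 + 7.44 = 21.41 m
C–F: |-0.83| + |-3.68| = 0.83 + 3.68 = 4.51 m
C–G: |-4.10| + |-11.26| = 4.10 + 11.26 = 15.36 m
D–E: |8.99| + |13.00| = 8.99 + 13.00 = 21.99 m
D–F: |-5.81| + |1.88| = 5.81 + 1.88 = 7.69 m
D–G: |-9.08| + |-5.70| = 9.08 + 5.70 = 14.78 m
E–F: |-14.80| + |-11.12| = 14.80 + 11.12 = 25.92 m
E–G: |-18.07| + |-18.70| = 18.07 + 18.70 = 36.77 m
F–G: |-3.27| + |-7.58| = 3.27 + 7.58 = 10.85 m
Closest pair: C–F at 4.51 m.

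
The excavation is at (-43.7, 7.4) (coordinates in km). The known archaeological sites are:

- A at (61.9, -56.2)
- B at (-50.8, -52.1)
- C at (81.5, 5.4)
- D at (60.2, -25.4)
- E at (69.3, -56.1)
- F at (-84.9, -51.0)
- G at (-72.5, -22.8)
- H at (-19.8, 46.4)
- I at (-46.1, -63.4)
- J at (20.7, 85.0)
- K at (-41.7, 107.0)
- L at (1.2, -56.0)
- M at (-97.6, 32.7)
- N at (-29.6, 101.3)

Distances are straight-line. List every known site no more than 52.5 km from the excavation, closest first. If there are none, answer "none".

Distances from (-43.7, 7.4):
A: 123.3 km
B: 59.9 km
C: 125.2 km
D: 109.0 km
E: 129.6 km
F: 71.5 km
G: 41.7 km
H: 45.7 km
I: 70.8 km
J: 100.8 km
K: 99.6 km
L: 77.7 km
M: 59.5 km
N: 95.0 km
Threshold 52.5 km: G (41.7 km), H (45.7 km) are within range.

G, H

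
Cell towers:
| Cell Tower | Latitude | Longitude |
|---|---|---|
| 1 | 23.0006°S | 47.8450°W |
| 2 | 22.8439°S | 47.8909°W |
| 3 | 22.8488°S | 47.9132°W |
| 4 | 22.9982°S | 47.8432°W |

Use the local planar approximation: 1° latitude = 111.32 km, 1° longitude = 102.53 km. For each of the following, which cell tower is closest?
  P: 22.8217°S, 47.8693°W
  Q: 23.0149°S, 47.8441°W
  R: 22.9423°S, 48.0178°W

P→2; Q→1; R→3

P at 22.8217°S, 47.8693°W:
  1: √((-0.1789·111.32)² + (0.0243·102.53)²) = √(396.613120 + 6.207468) = 20.0704 km
  2: √((-0.0222·111.32)² + (-0.0216·102.53)²) = √(6.107343 + 4.904666) = 3.3184 km
  3: √((-0.0271·111.32)² + (-0.0439·102.53)²) = √(9.100913 + 20.259604) = 5.4185 km
  4: √((-0.1765·111.32)² + (0.0261·102.53)²) = √(386.043118 + 7.161153) = 19.8294 km
  → nearest: 2 (3.3184 km)
Q at 23.0149°S, 47.8441°W:
  1: √((0.0143·111.32)² + (-0.0009·102.53)²) = √(2.534069 + 0.008515) = 1.5945 km
  2: √((0.1710·111.32)² + (-0.0468·102.53)²) = √(362.358636 + 23.024681) = 19.6312 km
  3: √((0.1661·111.32)² + (-0.0691·102.53)²) = √(341.889419 + 50.194717) = 19.8011 km
  4: √((0.0167·111.32)² + (0.0009·102.53)²) = √(3.456045 + 0.008515) = 1.8613 km
  → nearest: 1 (1.5945 km)
R at 22.9423°S, 48.0178°W:
  1: √((-0.0583·111.32)² + (0.1728·102.53)²) = √(42.119529 + 313.898609) = 18.8684 km
  2: √((0.0984·111.32)² + (0.1269·102.53)²) = √(119.987662 + 169.287604) = 17.0081 km
  3: √((0.0935·111.32)² + (0.1046·102.53)²) = √(108.335207 + 115.017860) = 14.9450 km
  4: √((-0.0559·111.32)² + (0.1746·102.53)²) = √(38.723090 + 320.472223) = 18.9524 km
  → nearest: 3 (14.9450 km)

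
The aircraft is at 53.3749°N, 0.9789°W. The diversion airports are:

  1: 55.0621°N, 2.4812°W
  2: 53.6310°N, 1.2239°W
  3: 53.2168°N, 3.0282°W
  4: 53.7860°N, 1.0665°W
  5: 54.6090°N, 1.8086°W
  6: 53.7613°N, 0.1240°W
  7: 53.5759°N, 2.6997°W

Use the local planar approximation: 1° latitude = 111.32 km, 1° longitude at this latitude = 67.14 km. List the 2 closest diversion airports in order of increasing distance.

2, 4

Distances from 53.3749°N, 0.9789°W:
1: √((1.6872·111.32)² + (-1.5023·67.14)²) = √(35276.015827 + 10173.631625) = 213.1892 km
2: √((0.2561·111.32)² + (-0.2450·67.14)²) = √(812.766046 + 270.579470) = 32.9142 km
3: √((-0.1581·111.32)² + (-2.0493·67.14)²) = √(309.749158 + 18931.008650) = 138.7111 km
4: √((0.4111·111.32)² + (-0.0876·67.14)²) = √(2094.311844 + 34.591619) = 46.1400 km
5: √((1.2341·111.32)² + (-0.8297·67.14)²) = √(18873.267697 + 3103.164898) = 148.2445 km
6: √((0.3864·111.32)² + (0.8549·67.14)²) = √(1850.208325 + 3294.528797) = 71.7268 km
7: √((0.2010·111.32)² + (-1.7208·67.14)²) = √(500.654945 + 13348.223463) = 117.6813 km
Sorted: 2 (32.9142 km) < 4 (46.1400 km) < 6 (71.7268 km) < 7 (117.6813 km) < …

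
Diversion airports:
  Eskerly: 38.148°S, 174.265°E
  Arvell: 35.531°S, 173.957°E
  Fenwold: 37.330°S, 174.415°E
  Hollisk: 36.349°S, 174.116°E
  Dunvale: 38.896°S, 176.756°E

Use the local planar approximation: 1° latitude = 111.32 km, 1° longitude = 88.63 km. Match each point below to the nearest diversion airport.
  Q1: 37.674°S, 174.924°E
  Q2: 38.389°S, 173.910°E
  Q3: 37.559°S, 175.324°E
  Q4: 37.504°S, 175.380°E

Q1→Fenwold; Q2→Eskerly; Q3→Fenwold; Q4→Fenwold

Q1 at 37.674°S, 174.924°E:
  Eskerly: 78.712 km
  Arvell: 253.487 km
  Fenwold: 59.174 km
  Hollisk: 163.965 km
  Dunvale: 211.823 km
  → nearest: Fenwold (59.174 km)
Q2 at 38.389°S, 173.910°E:
  Eskerly: 41.349 km
  Arvell: 318.180 km
  Fenwold: 126.099 km
  Hollisk: 227.826 km
  Dunvale: 258.478 km
  → nearest: Eskerly (41.349 km)
Q3 at 37.559°S, 175.324°E:
  Eskerly: 114.493 km
  Arvell: 256.213 km
  Fenwold: 84.502 km
  Hollisk: 172.065 km
  Dunvale: 195.602 km
  → nearest: Fenwold (84.502 km)
Q4 at 37.504°S, 175.380°E:
  Eskerly: 122.087 km
  Arvell: 253.270 km
  Fenwold: 87.694 km
  Hollisk: 170.534 km
  Dunvale: 197.192 km
  → nearest: Fenwold (87.694 km)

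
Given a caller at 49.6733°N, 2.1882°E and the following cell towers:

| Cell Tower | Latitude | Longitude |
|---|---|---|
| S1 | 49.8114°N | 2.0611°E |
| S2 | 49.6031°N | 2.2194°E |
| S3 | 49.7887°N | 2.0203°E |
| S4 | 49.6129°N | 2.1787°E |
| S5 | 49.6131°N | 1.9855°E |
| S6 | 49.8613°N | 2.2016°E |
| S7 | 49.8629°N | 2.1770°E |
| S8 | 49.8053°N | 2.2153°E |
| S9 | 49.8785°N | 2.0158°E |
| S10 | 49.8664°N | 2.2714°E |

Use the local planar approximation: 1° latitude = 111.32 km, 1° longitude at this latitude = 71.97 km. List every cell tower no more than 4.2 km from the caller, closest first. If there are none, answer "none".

none

Distances from 49.6733°N, 2.1882°E:
S1: √((0.1381·111.32)² + (-0.1271·71.97)²) = √(236.338107 + 83.674689) = 17.8889 km
S2: √((-0.0702·111.32)² + (0.0312·71.97)²) = √(61.068973 + 5.042109) = 8.1309 km
S3: √((0.1154·111.32)² + (-0.1679·71.97)²) = √(165.028143 + 146.017328) = 17.6365 km
S4: √((-0.0604·111.32)² + (-0.0095·71.97)²) = √(45.208518 + 0.467466) = 6.7584 km
S5: √((-0.0602·111.32)² + (-0.2027·71.97)²) = √(44.909620 + 212.819051) = 16.0539 km
S6: √((0.1880·111.32)² + (0.0134·71.97)²) = √(437.987881 + 0.930064) = 20.9504 km
S7: √((0.1896·111.32)² + (-0.0112·71.97)²) = √(445.474718 + 0.649739) = 21.1217 km
S8: √((0.1320·111.32)² + (0.0271·71.97)²) = √(215.920689 + 3.804009) = 14.8231 km
S9: √((0.2052·111.32)² + (-0.1724·71.97)²) = √(521.796436 + 153.949233) = 25.9951 km
S10: √((0.1931·111.32)² + (0.0832·71.97)²) = √(462.073373 + 35.854994) = 22.3143 km
Threshold 4.2 km: none within range.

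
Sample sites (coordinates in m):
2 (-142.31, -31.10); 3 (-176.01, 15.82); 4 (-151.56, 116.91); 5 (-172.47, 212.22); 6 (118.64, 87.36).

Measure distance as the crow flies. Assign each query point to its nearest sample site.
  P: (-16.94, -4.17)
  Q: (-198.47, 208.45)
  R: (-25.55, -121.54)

P→2; Q→5; R→2

P at (-16.94, -4.17):
  2: 128.23 m
  3: 160.32 m
  4: 181.06 m
  5: 266.48 m
  6: 163.58 m
  → nearest: 2 (128.23 m)
Q at (-198.47, 208.45):
  2: 246.05 m
  3: 193.93 m
  4: 102.86 m
  5: 26.27 m
  6: 339.44 m
  → nearest: 5 (26.27 m)
R at (-25.55, -121.54):
  2: 147.69 m
  3: 203.73 m
  4: 269.70 m
  5: 364.67 m
  6: 253.83 m
  → nearest: 2 (147.69 m)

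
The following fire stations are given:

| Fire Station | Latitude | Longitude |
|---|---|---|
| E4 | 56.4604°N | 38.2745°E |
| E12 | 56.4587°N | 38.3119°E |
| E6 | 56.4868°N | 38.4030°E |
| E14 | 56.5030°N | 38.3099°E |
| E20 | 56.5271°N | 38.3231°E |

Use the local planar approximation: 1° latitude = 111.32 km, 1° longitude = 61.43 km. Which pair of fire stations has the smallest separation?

Pairwise distances:
E4–E12: 2.3053 km
E4–E6: 8.4231 km
E4–E14: 5.2171 km
E4–E20: 8.0028 km
E12–E6: 6.4112 km
E12–E14: 4.9330 km
E12–E20: 7.6453 km
E6–E14: 5.9967 km
E6–E20: 6.6496 km
E14–E20: 2.8027 km
Closest pair: E4–E12 at 2.3053 km.

E4 and E12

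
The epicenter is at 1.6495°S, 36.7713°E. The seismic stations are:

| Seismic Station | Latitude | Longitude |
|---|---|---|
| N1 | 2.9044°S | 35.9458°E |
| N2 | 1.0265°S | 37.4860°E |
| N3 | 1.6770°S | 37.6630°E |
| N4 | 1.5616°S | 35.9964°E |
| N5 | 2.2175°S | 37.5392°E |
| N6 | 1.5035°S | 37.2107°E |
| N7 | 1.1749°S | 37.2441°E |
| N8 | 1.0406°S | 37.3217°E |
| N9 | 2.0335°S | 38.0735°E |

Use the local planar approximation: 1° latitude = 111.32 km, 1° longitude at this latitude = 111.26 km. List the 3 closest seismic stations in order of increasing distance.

Distances from 1.6495°S, 36.7713°E:
N1: 167.1836 km
N2: 105.5120 km
N3: 99.2578 km
N4: 86.7689 km
N5: 106.2893 km
N6: 51.5185 km
N7: 74.5548 km
N8: 91.3484 km
N9: 151.0573 km
Sorted: N6 (51.5185 km) < N7 (74.5548 km) < N4 (86.7689 km) < N8 (91.3484 km) < N3 (99.2578 km) < …

N6, N7, N4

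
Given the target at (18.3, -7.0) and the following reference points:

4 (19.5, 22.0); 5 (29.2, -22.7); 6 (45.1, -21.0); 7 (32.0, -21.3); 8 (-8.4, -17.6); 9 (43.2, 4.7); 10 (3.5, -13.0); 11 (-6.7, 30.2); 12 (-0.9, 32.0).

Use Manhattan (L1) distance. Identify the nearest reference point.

10

Distances from (18.3, -7.0):
4: 30.2
5: 26.6
6: 40.8
7: 28.0
8: 37.3
9: 36.6
10: 20.8
11: 62.2
12: 58.2
Minimum: 10 at 20.8.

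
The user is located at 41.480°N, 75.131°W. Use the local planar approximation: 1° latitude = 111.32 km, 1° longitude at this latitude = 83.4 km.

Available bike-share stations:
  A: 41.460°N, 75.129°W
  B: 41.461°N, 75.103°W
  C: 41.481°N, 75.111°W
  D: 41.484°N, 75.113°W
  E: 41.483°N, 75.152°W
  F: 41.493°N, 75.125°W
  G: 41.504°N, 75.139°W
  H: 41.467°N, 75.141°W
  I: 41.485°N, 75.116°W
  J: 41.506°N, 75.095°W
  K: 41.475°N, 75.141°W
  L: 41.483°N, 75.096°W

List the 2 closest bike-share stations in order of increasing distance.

Distances from 41.480°N, 75.131°W:
A: 2.233 km
B: 3.151 km
C: 1.672 km
D: 1.566 km
E: 1.783 km
F: 1.531 km
G: 2.754 km
H: 1.670 km
I: 1.369 km
J: 4.170 km
K: 1.003 km
L: 2.938 km
Sorted: K (1.003 km) < I (1.369 km) < F (1.531 km) < D (1.566 km) < …

K, I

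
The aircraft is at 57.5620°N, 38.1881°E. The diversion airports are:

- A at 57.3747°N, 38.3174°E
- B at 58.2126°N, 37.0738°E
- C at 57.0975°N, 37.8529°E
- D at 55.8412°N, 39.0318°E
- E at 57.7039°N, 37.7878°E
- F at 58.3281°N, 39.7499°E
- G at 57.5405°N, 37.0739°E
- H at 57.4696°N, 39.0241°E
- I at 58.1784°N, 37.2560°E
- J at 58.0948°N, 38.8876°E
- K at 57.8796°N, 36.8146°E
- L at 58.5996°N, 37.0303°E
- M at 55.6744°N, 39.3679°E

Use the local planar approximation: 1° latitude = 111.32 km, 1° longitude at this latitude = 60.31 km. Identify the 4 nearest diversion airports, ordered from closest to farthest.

Distances from 57.5620°N, 38.1881°E:
A: √((-0.1873·111.32)² + (0.1293·60.31)²) = √(434.732341 + 60.810098) = 22.2608 km
B: √((0.6506·111.32)² + (-1.1143·60.31)²) = √(5245.350496 + 4516.301407) = 98.8011 km
C: √((-0.4645·111.32)² + (-0.3352·60.31)²) = √(2673.731742 + 408.683098) = 55.5195 km
D: √((-1.7208·111.32)² + (0.8437·60.31)²) = √(36695.025183 + 2589.135355) = 198.2023 km
E: √((0.1419·111.32)² + (-0.4003·60.31)²) = √(249.523346 + 582.840654) = 28.8507 km
F: √((0.7661·111.32)² + (1.5618·60.31)²) = √(7273.062506 + 8872.162629) = 127.0639 km
G: √((-0.0215·111.32)² + (-1.1142·60.31)²) = √(5.728268 + 4515.490836) = 67.2400 km
H: √((-0.0924·111.32)² + (0.8360·60.31)²) = √(105.801138 + 2542.091695) = 51.4577 km
I: √((0.6164·111.32)² + (-0.9321·60.31)²) = √(4708.381617 + 3160.120716) = 88.7046 km
J: √((0.5328·111.32)² + (0.6995·60.31)²) = √(3517.829833 + 1779.729891) = 72.7843 km
K: √((0.3176·111.32)² + (-1.3735·60.31)²) = √(1249.992430 + 6861.767277) = 90.0653 km
L: √((1.0376·111.32)² + (-1.1578·60.31)²) = √(13341.551024 + 4875.798477) = 134.9717 km
M: √((-1.8876·111.32)² + (1.1798·60.31)²) = √(44153.621730 + 5062.854431) = 221.8479 km
Sorted: A (22.2608 km) < E (28.8507 km) < H (51.4577 km) < C (55.5195 km) < G (67.2400 km) < J (72.7843 km) < …

A, E, H, C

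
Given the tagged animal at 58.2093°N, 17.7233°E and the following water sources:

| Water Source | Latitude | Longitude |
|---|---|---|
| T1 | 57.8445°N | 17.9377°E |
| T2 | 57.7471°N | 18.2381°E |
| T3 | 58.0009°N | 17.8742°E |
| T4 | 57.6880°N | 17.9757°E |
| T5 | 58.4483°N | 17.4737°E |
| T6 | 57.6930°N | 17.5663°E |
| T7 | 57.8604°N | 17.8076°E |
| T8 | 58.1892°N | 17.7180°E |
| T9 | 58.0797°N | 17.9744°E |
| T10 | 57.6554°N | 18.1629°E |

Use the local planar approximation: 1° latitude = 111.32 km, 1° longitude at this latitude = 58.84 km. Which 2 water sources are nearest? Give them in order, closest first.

T8, T9

Distances from 58.2093°N, 17.7233°E:
T1: 42.5239 km
T2: 59.7064 km
T3: 24.8402 km
T4: 59.9013 km
T5: 30.3899 km
T6: 58.2122 km
T7: 39.1550 km
T8: 2.2592 km
T9: 20.6503 km
T10: 66.8657 km
Sorted: T8 (2.2592 km) < T9 (20.6503 km) < T3 (24.8402 km) < T5 (30.3899 km) < …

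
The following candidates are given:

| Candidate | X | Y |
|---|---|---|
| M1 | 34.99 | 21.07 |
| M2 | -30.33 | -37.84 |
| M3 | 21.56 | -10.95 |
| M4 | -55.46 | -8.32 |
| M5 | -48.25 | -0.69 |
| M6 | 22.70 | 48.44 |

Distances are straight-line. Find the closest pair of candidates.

M4 and M5

Pairwise distances:
M4–M5: 10.50
M1–M6: 30.00
M1–M3: 34.72
M2–M4: 38.77
M2–M5: 41.25
M2–M3: 58.44
M3–M6: 59.40
M3–M5: 70.56
M3–M4: 77.06
M1–M5: 86.04
M5–M6: 86.30
M1–M2: 87.96
M1–M4: 95.11
M4–M6: 96.60
M2–M6: 101.27
Closest pair: M4–M5 at 10.50.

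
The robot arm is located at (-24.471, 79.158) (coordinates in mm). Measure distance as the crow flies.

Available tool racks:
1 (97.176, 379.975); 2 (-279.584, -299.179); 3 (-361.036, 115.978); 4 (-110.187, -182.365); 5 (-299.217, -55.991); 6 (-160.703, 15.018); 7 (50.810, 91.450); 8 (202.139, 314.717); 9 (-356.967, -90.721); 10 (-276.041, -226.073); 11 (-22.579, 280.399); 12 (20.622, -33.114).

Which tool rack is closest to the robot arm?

Distances from (-24.471, 79.158):
1: √((121.647)² + (300.817)²) = √(14797.99261 + 90490.86749) = 324.482 mm
2: √((-255.113)² + (-378.337)²) = √(65082.64277 + 143138.88557) = 456.313 mm
3: √((-336.565)² + (36.820)²) = √(113275.99922 + 1355.71240) = 338.573 mm
4: √((-85.716)² + (-261.523)²) = √(7347.23266 + 68394.27953) = 275.212 mm
5: √((-274.746)² + (-135.149)²) = √(75485.36452 + 18265.25220) = 306.187 mm
6: √((-136.232)² + (-64.140)²) = √(18559.15782 + 4113.93960) = 150.576 mm
7: √((75.281)² + (12.292)²) = √(5667.22896 + 151.09326) = 76.278 mm
8: √((226.610)² + (235.559)²) = √(51352.09210 + 55488.04248) = 326.864 mm
9: √((-332.496)² + (-169.879)²) = √(110553.59002 + 28858.87464) = 373.380 mm
10: √((-251.570)² + (-305.231)²) = √(63287.46490 + 93165.96336) = 395.542 mm
11: √((1.892)² + (201.241)²) = √(3.57966 + 40497.94008) = 201.250 mm
12: √((45.093)² + (-112.272)²) = √(2033.37865 + 12605.00198) = 120.989 mm
Minimum: 7 at 76.278 mm.

7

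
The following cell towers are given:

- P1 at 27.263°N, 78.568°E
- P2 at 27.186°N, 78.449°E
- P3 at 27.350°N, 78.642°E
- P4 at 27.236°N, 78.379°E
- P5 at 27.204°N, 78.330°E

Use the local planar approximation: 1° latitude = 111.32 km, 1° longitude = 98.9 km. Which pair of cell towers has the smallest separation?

Pairwise distances:
P1–P2: 14.560 km
P1–P3: 12.139 km
P1–P4: 18.932 km
P1–P5: 24.437 km
P2–P3: 26.413 km
P2–P4: 8.883 km
P2–P5: 11.938 km
P3–P4: 28.941 km
P3–P5: 34.875 km
P4–P5: 6.015 km
Closest pair: P4–P5 at 6.015 km.

P4 and P5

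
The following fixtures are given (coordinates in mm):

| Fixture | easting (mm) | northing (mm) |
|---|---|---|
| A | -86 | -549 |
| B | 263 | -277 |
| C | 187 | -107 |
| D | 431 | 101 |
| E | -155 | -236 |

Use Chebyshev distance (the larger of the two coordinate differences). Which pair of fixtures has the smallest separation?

B and C

Pairwise distances:
A–B: 349 mm
A–C: 442 mm
A–D: 650 mm
A–E: 313 mm
B–C: 170 mm
B–D: 378 mm
B–E: 418 mm
C–D: 244 mm
C–E: 342 mm
D–E: 586 mm
Closest pair: B–C at 170 mm.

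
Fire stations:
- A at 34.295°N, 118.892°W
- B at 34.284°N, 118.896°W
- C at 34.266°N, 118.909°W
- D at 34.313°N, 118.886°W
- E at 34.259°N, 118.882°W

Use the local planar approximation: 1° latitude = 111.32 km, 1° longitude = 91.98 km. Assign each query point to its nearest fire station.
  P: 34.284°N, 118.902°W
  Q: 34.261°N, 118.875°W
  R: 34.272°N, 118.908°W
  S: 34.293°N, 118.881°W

P→B; Q→E; R→C; S→A

P at 34.284°N, 118.902°W:
  A: √((0.011·111.32)² + (0.010·91.98)²) = √(1.49945 + 0.84603) = 1.531 km
  B: √((0.000·111.32)² + (0.006·91.98)²) = √(0.00000 + 0.30457) = 0.552 km
  C: √((-0.018·111.32)² + (-0.007·91.98)²) = √(4.01505 + 0.41456) = 2.105 km
  D: √((0.029·111.32)² + (0.016·91.98)²) = √(10.42179 + 2.16584) = 3.548 km
  E: √((-0.025·111.32)² + (0.020·91.98)²) = √(7.74509 + 3.38413) = 3.336 km
  → nearest: B (0.552 km)
Q at 34.261°N, 118.875°W:
  A: √((0.034·111.32)² + (-0.017·91.98)²) = √(14.32532 + 2.44503) = 4.095 km
  B: √((0.023·111.32)² + (-0.021·91.98)²) = √(6.55544 + 3.73100) = 3.207 km
  C: √((0.005·111.32)² + (-0.034·91.98)²) = √(0.30980 + 9.78013) = 3.176 km
  D: √((0.052·111.32)² + (-0.011·91.98)²) = √(33.50835 + 1.02370) = 5.876 km
  E: √((-0.002·111.32)² + (-0.007·91.98)²) = √(0.04957 + 0.41456) = 0.681 km
  → nearest: E (0.681 km)
R at 34.272°N, 118.908°W:
  A: √((0.023·111.32)² + (0.016·91.98)²) = √(6.55544 + 2.16584) = 2.953 km
  B: √((0.012·111.32)² + (0.012·91.98)²) = √(1.78447 + 1.21829) = 1.733 km
  C: √((-0.006·111.32)² + (-0.001·91.98)²) = √(0.44612 + 0.00846) = 0.674 km
  D: √((0.041·111.32)² + (0.022·91.98)²) = √(20.83119 + 4.09480) = 4.993 km
  E: √((-0.013·111.32)² + (0.026·91.98)²) = √(2.09427 + 5.71918) = 2.795 km
  → nearest: C (0.674 km)
S at 34.293°N, 118.881°W:
  A: √((0.002·111.32)² + (-0.011·91.98)²) = √(0.04957 + 1.02370) = 1.036 km
  B: √((-0.009·111.32)² + (-0.015·91.98)²) = √(1.00376 + 1.90357) = 1.705 km
  C: √((-0.027·111.32)² + (-0.028·91.98)²) = √(9.03387 + 6.63289) = 3.958 km
  D: √((0.020·111.32)² + (-0.005·91.98)²) = √(4.95686 + 0.21151) = 2.273 km
  E: √((-0.034·111.32)² + (-0.001·91.98)²) = √(14.32532 + 0.00846) = 3.786 km
  → nearest: A (1.036 km)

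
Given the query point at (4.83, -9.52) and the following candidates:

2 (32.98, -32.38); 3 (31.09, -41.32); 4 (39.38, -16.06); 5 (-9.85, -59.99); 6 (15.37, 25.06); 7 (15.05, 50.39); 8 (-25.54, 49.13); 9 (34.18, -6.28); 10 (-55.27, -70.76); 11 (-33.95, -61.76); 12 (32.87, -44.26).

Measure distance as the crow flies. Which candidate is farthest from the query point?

Distances from (4.83, -9.52):
2: √((28.15)² + (-22.86)²) = √(792.4225 + 522.5796) = 36.26
3: √((26.26)² + (-31.80)²) = √(689.5876 + 1011.2400) = 41.24
4: √((34.55)² + (-6.54)²) = √(1193.7025 + 42.7716) = 35.16
5: √((-14.68)² + (-50.47)²) = √(215.5024 + 2547.2209) = 52.56
6: √((10.54)² + (34.58)²) = √(111.0916 + 1195.7764) = 36.15
7: √((10.22)² + (59.91)²) = √(104.4484 + 3589.2081) = 60.78
8: √((-30.37)² + (58.65)²) = √(922.3369 + 3439.8225) = 66.05
9: √((29.35)² + (3.24)²) = √(861.4225 + 10.4976) = 29.53
10: √((-60.10)² + (-61.24)²) = √(3612.0100 + 3750.3376) = 85.80
11: √((-38.78)² + (-52.24)²) = √(1503.8884 + 2729.0176) = 65.06
12: √((28.04)² + (-34.74)²) = √(786.2416 + 1206.8676) = 44.64
Maximum: 10 at 85.80.

10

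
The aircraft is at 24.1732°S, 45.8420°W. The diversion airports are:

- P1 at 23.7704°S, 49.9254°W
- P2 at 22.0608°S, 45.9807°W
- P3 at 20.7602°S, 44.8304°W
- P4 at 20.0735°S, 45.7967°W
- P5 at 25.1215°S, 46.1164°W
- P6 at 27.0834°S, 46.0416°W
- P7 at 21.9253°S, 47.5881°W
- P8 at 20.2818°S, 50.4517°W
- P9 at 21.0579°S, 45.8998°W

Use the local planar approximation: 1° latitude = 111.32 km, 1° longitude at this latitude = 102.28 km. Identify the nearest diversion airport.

Distances from 24.1732°S, 45.8420°W:
P1: √((0.4028·111.32)² + (-4.0834·102.28)²) = √(2010.598337 + 174431.649466) = 420.0503 km
P2: √((2.1124·111.32)² + (-0.1387·102.28)²) = √(55296.636176 + 201.249292) = 235.5799 km
P3: √((3.4130·111.32)² + (1.0116·102.28)²) = √(144350.725804 + 10705.305862) = 393.7715 km
P4: √((4.0997·111.32)² + (0.0453·102.28)²) = √(208281.430189 + 21.467321) = 456.4021 km
P5: √((-0.9483·111.32)² + (-0.2744·102.28)²) = √(11143.917709 + 787.679700) = 109.2319 km
P6: √((-2.9102·111.32)² + (-0.1996·102.28)²) = √(104952.326007 + 416.775818) = 324.6061 km
P7: √((2.2479·111.32)² + (-1.7461·102.28)²) = √(62618.169804 + 31894.783857) = 307.4296 km
P8: √((3.8914·111.32)² + (-4.6097·102.28)²) = √(187654.137515 + 222293.499783) = 640.2715 km
P9: √((3.1153·111.32)² + (-0.0578·102.28)²) = √(120266.907969 + 34.949190) = 346.8456 km
Minimum: P5 at 109.2319 km.

P5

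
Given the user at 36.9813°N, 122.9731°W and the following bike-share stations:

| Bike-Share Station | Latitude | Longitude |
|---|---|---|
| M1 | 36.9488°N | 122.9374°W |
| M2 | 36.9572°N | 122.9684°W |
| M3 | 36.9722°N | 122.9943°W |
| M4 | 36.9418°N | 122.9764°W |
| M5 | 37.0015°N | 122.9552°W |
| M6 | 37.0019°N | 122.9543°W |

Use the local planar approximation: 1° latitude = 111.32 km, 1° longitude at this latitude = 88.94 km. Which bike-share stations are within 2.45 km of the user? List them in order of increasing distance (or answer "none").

M3

Distances from 36.9813°N, 122.9731°W:
M1: 4.8136 km
M2: 2.7152 km
M3: 2.1404 km
M4: 4.4069 km
M5: 2.7552 km
M6: 2.8381 km
Threshold 2.45 km: M3 (2.1404 km) is within range.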